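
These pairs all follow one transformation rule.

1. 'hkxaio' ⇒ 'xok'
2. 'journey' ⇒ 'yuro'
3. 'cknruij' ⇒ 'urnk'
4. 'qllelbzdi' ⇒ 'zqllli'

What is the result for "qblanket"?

Looking at the pairs, the operation is to sort the characters into reverse alphabetical order, then delete the last 3 characters.
"qblanket" → "tqnlkeba" → "tqnlk".

tqnlk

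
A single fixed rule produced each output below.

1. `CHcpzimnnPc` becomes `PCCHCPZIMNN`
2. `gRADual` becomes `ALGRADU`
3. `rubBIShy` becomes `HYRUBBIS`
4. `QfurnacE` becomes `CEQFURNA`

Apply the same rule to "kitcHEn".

The rule is to move the last 2 characters to the front (rotate right by 2), then convert every letter to uppercase.
For "kitcHEn", step one produces "EnkitcH"; step two turns that into "ENKITCH".
(Check on "rubBIShy": → "hyrubBIS" → "HYRUBBIS" ✓)

ENKITCH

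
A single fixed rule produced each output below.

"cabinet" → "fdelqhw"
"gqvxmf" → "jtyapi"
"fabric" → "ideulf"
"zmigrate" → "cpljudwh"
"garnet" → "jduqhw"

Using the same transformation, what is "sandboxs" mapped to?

The transformation: shift every letter 3 places forward in the alphabet (wrapping around).
So "sandboxs" becomes "vdqgerav".

vdqgerav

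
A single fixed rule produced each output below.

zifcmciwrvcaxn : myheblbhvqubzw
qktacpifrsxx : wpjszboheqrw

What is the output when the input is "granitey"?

xfqzmhsd

Looking at the pairs, the operation is to move the last character to the front, then shift every letter 1 place backward in the alphabet (wrapping around).
For "granitey", step one produces "ygranite"; step two turns that into "xfqzmhsd".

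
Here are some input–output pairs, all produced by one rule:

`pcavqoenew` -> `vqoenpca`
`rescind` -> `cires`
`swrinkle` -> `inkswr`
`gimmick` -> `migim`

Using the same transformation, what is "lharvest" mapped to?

rvelha

The transformation: delete the last 2 characters, then move the first 3 characters to the end (rotate left by 3).
"lharvest" → "lharve" → "rvelha".
(Check on "rescind": → "resci" → "cires" ✓)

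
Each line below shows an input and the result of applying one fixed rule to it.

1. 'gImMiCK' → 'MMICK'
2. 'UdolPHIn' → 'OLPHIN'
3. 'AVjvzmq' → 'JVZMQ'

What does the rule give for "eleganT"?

The pattern: delete the first 2 characters, then convert every letter to uppercase.
Working it through for "eleganT": intermediate "eganT", final "EGANT".
(Check on "UdolPHIn": → "olPHIn" → "OLPHIN" ✓)

EGANT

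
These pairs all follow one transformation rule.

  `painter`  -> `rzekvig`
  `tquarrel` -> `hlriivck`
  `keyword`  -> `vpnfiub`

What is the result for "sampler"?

Each output is the input with this applied: shift every letter 9 places backward in the alphabet (wrapping around), then move the first character to the end.
For "sampler" the result is "rdgcvij".

rdgcvij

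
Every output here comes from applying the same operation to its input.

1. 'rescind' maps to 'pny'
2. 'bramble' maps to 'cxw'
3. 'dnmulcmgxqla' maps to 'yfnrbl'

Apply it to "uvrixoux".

Each output is the input with this applied: keep every other character starting from the second (positions 2nd, 4th, 6th, ...), then shift every letter 11 places forward in the alphabet (wrapping around).
Working it through for "uvrixoux": intermediate "viox", final "gtzi".

gtzi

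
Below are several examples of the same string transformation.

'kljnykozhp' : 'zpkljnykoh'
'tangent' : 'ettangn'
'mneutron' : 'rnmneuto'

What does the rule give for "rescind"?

The transformation: move the last 2 characters to the front (rotate right by 2), then swap the first and last characters.
Applying that to "rescind" gives "idrescn".

idrescn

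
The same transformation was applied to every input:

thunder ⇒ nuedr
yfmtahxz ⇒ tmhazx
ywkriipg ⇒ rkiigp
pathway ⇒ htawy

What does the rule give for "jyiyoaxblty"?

yiaobxtly

The pattern: swap each adjacent pair of characters (1↔2, 3↔4, ...), then delete the first 2 characters.
"jyiyoaxblty" → "yjyiaobxtly" → "yiaobxtly".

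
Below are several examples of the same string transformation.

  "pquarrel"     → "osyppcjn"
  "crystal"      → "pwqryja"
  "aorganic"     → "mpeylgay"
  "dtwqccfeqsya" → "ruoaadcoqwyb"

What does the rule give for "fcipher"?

agnfcpd

What's happening: move the first character to the end, then shift every letter 2 places backward in the alphabet (wrapping around).
Applying both steps to "fcipher": "cipherf", then "agnfcpd".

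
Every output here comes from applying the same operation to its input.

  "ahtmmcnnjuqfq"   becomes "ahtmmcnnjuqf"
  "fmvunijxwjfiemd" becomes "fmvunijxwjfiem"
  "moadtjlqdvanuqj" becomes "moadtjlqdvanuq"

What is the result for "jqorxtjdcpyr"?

jqorxtjdcpy

The transformation: delete the last character.
For "jqorxtjdcpyr" the result is "jqorxtjdcpy".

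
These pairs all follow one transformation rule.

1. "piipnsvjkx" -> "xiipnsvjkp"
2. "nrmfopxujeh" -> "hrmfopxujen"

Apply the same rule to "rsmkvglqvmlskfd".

dsmkvglqvmlskfr

In each case the input is transformed by: swap the first and last characters.
On "rsmkvglqvmlskfd" that produces "dsmkvglqvmlskfr".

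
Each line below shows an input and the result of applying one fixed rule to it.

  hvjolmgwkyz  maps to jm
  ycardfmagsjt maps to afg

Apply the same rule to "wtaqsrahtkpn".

art

Looking at the pairs, the operation is to delete the last 3 characters, then keep one character in every 3, starting at position 3 (positions 3rd, 6th, 9th, ...).
"wtaqsrahtkpn" → "wtaqsraht" → "art".
(Check on "hvjolmgwkyz": → "hvjolmgw" → "jm" ✓)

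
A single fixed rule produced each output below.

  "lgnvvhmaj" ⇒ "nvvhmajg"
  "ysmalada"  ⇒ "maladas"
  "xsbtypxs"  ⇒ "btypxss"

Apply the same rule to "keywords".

ywordse

Looking at the pairs, the operation is to delete the first character, then move the first character to the end.
Working it through for "keywords": intermediate "eywords", final "ywordse".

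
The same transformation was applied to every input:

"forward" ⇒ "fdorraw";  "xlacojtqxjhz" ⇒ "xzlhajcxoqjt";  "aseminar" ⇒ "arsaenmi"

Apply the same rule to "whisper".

What's happening: take characters alternately from the front and the back (1st, last, 2nd, 2nd-last, ...).
So "whisper" becomes "wrheips".

wrheips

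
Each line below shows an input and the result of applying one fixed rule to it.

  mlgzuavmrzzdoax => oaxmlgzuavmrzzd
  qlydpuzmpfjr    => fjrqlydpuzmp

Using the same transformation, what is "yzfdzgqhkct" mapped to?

Each output is the input with this applied: move the last 3 characters to the front (rotate right by 3).
Applying that to "yzfdzgqhkct" gives "kctyzfdzgqh".

kctyzfdzgqh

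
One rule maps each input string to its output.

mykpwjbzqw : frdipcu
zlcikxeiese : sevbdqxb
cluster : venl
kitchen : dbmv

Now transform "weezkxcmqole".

The transformation: shift every letter 7 places backward in the alphabet (wrapping around), then delete the last 3 characters.
"weezkxcmqole" → "pxxsdqvfjhex" → "pxxsdqvfj".
(Check on "zlcikxeiese": → "sevbdqxbxlx" → "sevbdqxb" ✓)

pxxsdqvfj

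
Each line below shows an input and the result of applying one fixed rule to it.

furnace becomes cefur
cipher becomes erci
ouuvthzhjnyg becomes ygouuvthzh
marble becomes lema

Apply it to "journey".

eyjou

The rule is to move the last 2 characters to the front (rotate right by 2), then delete the last 2 characters.
"journey" → "eyjourn" → "eyjou".
(Check on "marble": → "lemarb" → "lema" ✓)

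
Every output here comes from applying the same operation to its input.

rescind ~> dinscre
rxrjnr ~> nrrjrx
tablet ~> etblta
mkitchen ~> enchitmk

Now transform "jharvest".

stvearjh

The rule is to swap each adjacent pair of characters (1↔2, 3↔4, ...), then reverse the string.
Starting from "jharvest": after the first operation, "hjraevts"; after the second, "stvearjh".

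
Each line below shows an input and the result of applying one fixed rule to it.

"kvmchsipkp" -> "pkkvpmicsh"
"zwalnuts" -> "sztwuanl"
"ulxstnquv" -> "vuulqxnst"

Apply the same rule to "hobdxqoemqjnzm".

mhzonbjdqxmqeo

In each case the input is transformed by: reverse the string, then take characters alternately from the front and the back (1st, last, 2nd, 2nd-last, ...).
Applying both steps to "hobdxqoemqjnzm": "mznjqmeoqxdboh", then "mhzonbjdqxmqeo".
(Check on "zwalnuts": → "stunlawz" → "sztwuanl" ✓)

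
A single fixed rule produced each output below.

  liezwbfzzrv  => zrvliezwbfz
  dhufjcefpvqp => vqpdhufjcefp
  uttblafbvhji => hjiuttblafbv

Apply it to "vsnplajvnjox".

joxvsnplajvn

In each case the input is transformed by: move the last 3 characters to the front (rotate right by 3).
Applying that to "vsnplajvnjox" gives "joxvsnplajvn".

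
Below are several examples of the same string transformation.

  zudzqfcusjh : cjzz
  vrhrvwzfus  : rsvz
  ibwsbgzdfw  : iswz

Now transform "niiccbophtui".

Rule — keep one character in every 3, starting at position 1 (positions 1st, 4th, 7th, ...), then sort the characters into alphabetical order.
On "niiccbophtui": the first step gives "ncot", and the second then gives "cnot".

cnot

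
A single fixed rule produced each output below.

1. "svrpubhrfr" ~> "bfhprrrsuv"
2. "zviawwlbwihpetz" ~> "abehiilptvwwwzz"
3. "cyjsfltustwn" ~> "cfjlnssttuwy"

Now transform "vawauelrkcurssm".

The transformation: sort the characters into alphabetical order.
So "vawauelrkcurssm" becomes "aaceklmrrssuuvw".

aaceklmrrssuuvw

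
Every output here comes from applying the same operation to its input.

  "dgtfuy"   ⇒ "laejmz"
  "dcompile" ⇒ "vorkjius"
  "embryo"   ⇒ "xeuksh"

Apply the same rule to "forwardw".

Looking at the pairs, the operation is to shift every letter 6 places forward in the alphabet (wrapping around), then swap the front and back halves of the string.
For "forwardw", step one produces "luxcgxjc"; step two turns that into "gxjcluxc".

gxjcluxc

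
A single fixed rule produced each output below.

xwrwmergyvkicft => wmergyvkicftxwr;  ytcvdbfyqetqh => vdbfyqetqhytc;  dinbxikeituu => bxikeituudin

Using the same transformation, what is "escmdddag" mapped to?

The transformation: move the first 3 characters to the end (rotate left by 3).
So "escmdddag" becomes "mdddagesc".

mdddagesc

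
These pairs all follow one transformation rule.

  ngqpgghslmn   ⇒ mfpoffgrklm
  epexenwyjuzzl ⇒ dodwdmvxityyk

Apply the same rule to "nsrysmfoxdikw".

mrqxrlenwchjv

In each case the input is transformed by: shift every letter 1 place backward in the alphabet (wrapping around).
On "nsrysmfoxdikw" that produces "mrqxrlenwchjv".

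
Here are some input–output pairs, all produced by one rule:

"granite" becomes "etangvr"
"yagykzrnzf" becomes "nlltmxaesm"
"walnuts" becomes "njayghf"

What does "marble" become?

nzoery

In each case the input is transformed by: swap each adjacent pair of characters (1↔2, 3↔4, ...), then shift every letter 13 places forward in the alphabet (wrapping around) — i.e. ROT13.
For "marble" the result is "nzoery".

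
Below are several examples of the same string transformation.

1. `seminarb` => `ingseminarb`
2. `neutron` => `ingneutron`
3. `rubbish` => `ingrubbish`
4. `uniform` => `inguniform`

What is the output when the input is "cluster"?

ingcluster

In each case the input is transformed by: prepend "ing".
Doing the same to "cluster": "ingcluster".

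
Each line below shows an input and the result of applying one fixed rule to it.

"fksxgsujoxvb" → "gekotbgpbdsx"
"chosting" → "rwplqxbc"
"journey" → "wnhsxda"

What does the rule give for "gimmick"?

rltprvv

In each case the input is transformed by: move the last 3 characters to the front (rotate right by 3), then shift every letter 9 places forward in the alphabet (wrapping around).
On "gimmick": the first step gives "ickgimm", and the second then gives "rltprvv".
(Check on "journey": → "neyjour" → "wnhsxda" ✓)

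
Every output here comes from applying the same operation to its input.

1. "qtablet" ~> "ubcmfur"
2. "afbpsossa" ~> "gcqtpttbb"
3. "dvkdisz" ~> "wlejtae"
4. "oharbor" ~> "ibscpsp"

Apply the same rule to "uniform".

In each case the input is transformed by: shift every letter 1 place forward in the alphabet (wrapping around), then move the first character to the end.
On "uniform" that produces "ojgpsnv".

ojgpsnv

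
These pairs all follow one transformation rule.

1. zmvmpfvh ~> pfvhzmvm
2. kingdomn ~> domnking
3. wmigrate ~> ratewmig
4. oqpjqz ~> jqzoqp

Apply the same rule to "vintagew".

agewvint

Rule — swap the front and back halves of the string.
So "vintagew" becomes "agewvint".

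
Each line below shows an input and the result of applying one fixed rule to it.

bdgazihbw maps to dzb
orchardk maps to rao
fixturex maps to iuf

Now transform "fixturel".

Looking at the pairs, the operation is to swap the first and last characters, then keep one character in every 3, starting at position 2 (positions 2nd, 5th, 8th, ...).
Applying both steps to "fixturel": "lixturef", then "iuf".
(Check on "orchardk": → "krchardo" → "rao" ✓)

iuf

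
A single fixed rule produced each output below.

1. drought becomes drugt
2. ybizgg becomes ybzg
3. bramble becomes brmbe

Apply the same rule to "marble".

The transformation: double every character, then keep one character in every 3, starting at position 1 (positions 1st, 4th, 7th, ...).
Working it through for "marble": intermediate "mmaarrbbllee", final "mabl".

mabl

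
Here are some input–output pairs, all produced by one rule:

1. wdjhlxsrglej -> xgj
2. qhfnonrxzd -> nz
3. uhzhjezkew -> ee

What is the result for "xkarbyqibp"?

yb

The pattern: delete the first 3 characters, then keep one character in every 3, starting at position 3 (positions 3rd, 6th, 9th, ...).
Doing the same to "xkarbyqibp": "yb".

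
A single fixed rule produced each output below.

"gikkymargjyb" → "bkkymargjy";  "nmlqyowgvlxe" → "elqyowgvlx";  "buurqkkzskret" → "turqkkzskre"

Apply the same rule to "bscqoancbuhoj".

The transformation: delete the first 2 characters, then move the last character to the front.
Applying both steps to "bscqoancbuhoj": "cqoancbuhoj", then "jcqoancbuho".

jcqoancbuho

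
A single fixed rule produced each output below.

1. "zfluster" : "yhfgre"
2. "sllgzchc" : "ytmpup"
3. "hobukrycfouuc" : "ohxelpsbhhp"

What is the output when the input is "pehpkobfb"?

ucxboso

Each output is the input with this applied: shift every letter 13 places forward in the alphabet (wrapping around) — i.e. ROT13, then delete the first 2 characters.
"pehpkobfb" → "crucxboso" → "ucxboso".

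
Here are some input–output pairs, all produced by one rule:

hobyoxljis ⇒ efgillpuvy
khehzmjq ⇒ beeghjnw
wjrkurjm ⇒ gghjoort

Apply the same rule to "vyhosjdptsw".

In each case the input is transformed by: shift every letter 3 places backward in the alphabet (wrapping around), then sort the characters into alphabetical order.
Applying both steps to "vyhosjdptsw": "svelpgamqpt", then "aeglmppqstv".

aeglmppqstv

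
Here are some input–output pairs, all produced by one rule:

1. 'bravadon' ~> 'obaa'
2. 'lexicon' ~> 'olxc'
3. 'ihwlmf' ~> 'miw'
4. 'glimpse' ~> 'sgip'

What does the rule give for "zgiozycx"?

cziz

Each output is the input with this applied: move the last 2 characters to the front (rotate right by 2), then keep every other character starting from the first (positions 1st, 3rd, 5th, ...).
"zgiozycx" → "cxzgiozy" → "cziz".
(Check on "bravadon": → "onbravad" → "obaa" ✓)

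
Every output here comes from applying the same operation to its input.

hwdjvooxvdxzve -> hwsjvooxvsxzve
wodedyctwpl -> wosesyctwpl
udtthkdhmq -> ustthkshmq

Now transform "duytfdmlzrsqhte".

suytfsmlzrsqhte

The pattern: replace every "d" with "s".
For "duytfdmlzrsqhte" the result is "suytfsmlzrsqhte".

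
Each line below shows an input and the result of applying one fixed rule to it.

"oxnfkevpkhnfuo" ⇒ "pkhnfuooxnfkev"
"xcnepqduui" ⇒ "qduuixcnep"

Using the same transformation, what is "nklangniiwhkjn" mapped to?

iiwhkjnnklangn

The rule is to swap the front and back halves of the string.
Applying that to "nklangniiwhkjn" gives "iiwhkjnnklangn".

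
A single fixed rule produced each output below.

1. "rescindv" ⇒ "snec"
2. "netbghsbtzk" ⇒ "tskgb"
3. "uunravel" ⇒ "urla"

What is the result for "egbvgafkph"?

phgea

Looking at the pairs, the operation is to sort the characters into reverse alphabetical order, then keep every other character starting from the second (positions 2nd, 4th, 6th, ...).
For "egbvgafkph", step one produces "vpkhggfeba"; step two turns that into "phgea".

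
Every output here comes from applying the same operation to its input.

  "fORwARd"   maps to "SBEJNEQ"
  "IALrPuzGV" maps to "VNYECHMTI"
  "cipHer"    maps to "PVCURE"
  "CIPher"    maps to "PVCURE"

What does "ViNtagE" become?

What's happening: shift every letter 13 places forward in the alphabet (wrapping around) — i.e. ROT13, then convert every letter to uppercase.
Applying both steps to "ViNtagE": "IvAgntR", then "IVAGNTR".
(Check on "CIPher": → "PVCure" → "PVCURE" ✓)

IVAGNTR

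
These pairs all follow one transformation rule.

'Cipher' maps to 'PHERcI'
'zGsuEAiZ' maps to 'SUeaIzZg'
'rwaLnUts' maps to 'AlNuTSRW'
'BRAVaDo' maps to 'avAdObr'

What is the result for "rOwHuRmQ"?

WhUrMqRo

In each case the input is transformed by: move the first 2 characters to the end (rotate left by 2), then flip the case of every letter.
On "rOwHuRmQ": the first step gives "wHuRmQrO", and the second then gives "WhUrMqRo".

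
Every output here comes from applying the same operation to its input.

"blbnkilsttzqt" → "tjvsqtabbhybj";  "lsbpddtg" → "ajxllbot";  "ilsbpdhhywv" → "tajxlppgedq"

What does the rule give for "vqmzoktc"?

yuhwsbkd

Looking at the pairs, the operation is to move the first character to the end, then shift every letter 8 places forward in the alphabet (wrapping around).
For "vqmzoktc", step one produces "qmzoktcv"; step two turns that into "yuhwsbkd".
(Check on "blbnkilsttzqt": → "lbnkilsttzqtb" → "tjvsqtabbhybj" ✓)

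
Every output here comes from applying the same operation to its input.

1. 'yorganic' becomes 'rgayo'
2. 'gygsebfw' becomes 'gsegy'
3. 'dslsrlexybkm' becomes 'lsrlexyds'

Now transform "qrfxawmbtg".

fxawmqr

The transformation: delete the last 3 characters, then move the first 2 characters to the end (rotate left by 2).
Starting from "qrfxawmbtg": after the first operation, "qrfxawm"; after the second, "fxawmqr".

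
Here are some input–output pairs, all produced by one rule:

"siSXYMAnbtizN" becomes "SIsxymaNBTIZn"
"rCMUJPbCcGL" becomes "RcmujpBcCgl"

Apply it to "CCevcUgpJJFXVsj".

ccEVCuGPjjfxvSJ

The rule is to flip the case of every letter.
"CCevcUgpJJFXVsj" → "ccEVCuGPjjfxvSJ".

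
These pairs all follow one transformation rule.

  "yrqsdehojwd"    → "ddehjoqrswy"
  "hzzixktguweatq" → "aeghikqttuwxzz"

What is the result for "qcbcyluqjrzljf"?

bccfjjllqqruyz

The transformation: sort the characters into alphabetical order.
Doing the same to "qcbcyluqjrzljf": "bccfjjllqqruyz".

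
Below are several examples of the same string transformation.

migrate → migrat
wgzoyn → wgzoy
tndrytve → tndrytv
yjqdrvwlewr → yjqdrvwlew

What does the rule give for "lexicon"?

In each case the input is transformed by: delete the last character.
"lexicon" → "lexico".

lexico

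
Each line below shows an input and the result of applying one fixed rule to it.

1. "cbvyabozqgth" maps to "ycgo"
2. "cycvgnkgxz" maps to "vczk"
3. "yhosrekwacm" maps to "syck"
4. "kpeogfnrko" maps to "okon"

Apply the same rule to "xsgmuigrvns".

Looking at the pairs, the operation is to keep one character in every 3, starting at position 1 (positions 1st, 4th, 7th, ...), then swap each adjacent pair of characters (1↔2, 3↔4, ...).
"xsgmuigrvns" → "xmgn" → "mxng".

mxng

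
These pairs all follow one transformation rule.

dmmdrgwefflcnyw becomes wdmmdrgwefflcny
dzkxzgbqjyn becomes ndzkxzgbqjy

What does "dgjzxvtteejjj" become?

The pattern: move the last character to the front.
On "dgjzxvtteejjj" that produces "jdgjzxvtteejj".

jdgjzxvtteejj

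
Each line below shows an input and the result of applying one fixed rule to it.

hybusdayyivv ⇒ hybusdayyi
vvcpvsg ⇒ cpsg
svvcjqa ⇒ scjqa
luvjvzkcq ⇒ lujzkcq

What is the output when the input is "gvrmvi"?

grmi

In each case the input is transformed by: remove every "v".
"gvrmvi" → "grmi".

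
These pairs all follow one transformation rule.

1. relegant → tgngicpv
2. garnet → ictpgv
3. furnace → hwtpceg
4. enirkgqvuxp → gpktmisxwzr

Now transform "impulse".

The rule is to shift every letter 2 places forward in the alphabet (wrapping around).
On "impulse" that produces "korwnug".

korwnug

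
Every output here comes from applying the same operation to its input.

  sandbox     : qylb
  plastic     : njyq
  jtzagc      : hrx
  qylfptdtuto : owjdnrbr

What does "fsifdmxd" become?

dqgdb

The rule is to delete the last 3 characters, then shift every letter 2 places backward in the alphabet (wrapping around).
Applying that to "fsifdmxd" gives "dqgdb".
(Check on "plastic": → "plas" → "njyq" ✓)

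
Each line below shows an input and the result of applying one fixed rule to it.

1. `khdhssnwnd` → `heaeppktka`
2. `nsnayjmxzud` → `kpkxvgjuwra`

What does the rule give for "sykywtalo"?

What's happening: shift every letter 3 places backward in the alphabet (wrapping around).
So "sykywtalo" becomes "pvhvtqxil".

pvhvtqxil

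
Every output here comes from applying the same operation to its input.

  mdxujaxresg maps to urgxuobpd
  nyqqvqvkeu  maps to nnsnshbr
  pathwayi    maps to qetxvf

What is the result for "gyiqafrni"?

Looking at the pairs, the operation is to delete the first 2 characters, then shift every letter 3 places backward in the alphabet (wrapping around).
Applying both steps to "gyiqafrni": "iqafrni", then "fnxcokf".
(Check on "pathwayi": → "thwayi" → "qetxvf" ✓)

fnxcokf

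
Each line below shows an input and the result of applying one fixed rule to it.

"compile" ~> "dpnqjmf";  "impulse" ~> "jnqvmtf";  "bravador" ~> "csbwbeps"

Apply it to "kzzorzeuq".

laapsafvr

The rule is to shift every letter 1 place forward in the alphabet (wrapping around).
On "kzzorzeuq" that produces "laapsafvr".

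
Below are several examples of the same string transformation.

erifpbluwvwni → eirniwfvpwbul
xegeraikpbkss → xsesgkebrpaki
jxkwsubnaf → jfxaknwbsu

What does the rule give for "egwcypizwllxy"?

eygxwlclywpzi

Each output is the input with this applied: take characters alternately from the front and the back (1st, last, 2nd, 2nd-last, ...).
For "egwcypizwllxy" the result is "eygxwlclywpzi".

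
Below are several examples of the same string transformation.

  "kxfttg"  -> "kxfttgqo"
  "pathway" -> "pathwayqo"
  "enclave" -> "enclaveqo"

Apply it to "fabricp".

fabricpqo

The pattern: append "qo".
"fabricp" → "fabricpqo".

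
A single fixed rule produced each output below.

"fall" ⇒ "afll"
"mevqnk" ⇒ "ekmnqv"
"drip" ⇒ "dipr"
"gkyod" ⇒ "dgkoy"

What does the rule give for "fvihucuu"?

cfhiuuuv

Each output is the input with this applied: sort the characters into alphabetical order.
Doing the same to "fvihucuu": "cfhiuuuv".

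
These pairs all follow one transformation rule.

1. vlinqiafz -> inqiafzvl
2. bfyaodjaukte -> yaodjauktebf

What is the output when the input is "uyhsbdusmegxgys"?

hsbdusmegxgysuy

In each case the input is transformed by: move the first 2 characters to the end (rotate left by 2).
So "uyhsbdusmegxgys" becomes "hsbdusmegxgysuy".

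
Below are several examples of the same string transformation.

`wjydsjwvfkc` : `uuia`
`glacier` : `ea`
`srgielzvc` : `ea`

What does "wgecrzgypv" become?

Looking at the pairs, the operation is to shift every letter 2 places backward in the alphabet (wrapping around), then keep only the vowels.
For "wgecrzgypv", step one produces "uecapxewnt"; step two turns that into "ueae".

ueae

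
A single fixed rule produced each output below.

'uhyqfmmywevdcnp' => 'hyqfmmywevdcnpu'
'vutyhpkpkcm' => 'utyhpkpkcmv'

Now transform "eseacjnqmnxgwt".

The transformation: move the first character to the end.
On "eseacjnqmnxgwt" that produces "seacjnqmnxgwte".

seacjnqmnxgwte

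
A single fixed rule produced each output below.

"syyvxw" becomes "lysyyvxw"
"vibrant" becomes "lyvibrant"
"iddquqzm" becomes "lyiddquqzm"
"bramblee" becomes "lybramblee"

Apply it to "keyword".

What's happening: prepend "ly".
Doing the same to "keyword": "lykeyword".

lykeyword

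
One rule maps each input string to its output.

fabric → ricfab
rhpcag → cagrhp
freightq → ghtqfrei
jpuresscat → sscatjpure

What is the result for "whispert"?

Looking at the pairs, the operation is to swap the front and back halves of the string.
For "whispert" the result is "pertwhis".

pertwhis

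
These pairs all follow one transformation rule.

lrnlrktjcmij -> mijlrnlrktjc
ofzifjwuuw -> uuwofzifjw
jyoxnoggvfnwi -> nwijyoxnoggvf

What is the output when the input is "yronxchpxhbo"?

hboyronxchpx

Each output is the input with this applied: move the last 3 characters to the front (rotate right by 3).
So "yronxchpxhbo" becomes "hboyronxchpx".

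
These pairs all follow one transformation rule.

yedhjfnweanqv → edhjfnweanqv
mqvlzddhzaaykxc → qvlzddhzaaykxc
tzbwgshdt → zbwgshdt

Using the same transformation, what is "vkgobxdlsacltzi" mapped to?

In each case the input is transformed by: delete the first character.
Doing the same to "vkgobxdlsacltzi": "kgobxdlsacltzi".

kgobxdlsacltzi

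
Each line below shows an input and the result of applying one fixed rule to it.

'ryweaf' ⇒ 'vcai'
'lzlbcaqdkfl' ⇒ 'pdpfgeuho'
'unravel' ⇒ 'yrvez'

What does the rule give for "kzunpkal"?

Each output is the input with this applied: shift every letter 4 places forward in the alphabet (wrapping around), then delete the last 2 characters.
On "kzunpkal" that produces "odyrto".
(Check on "ryweaf": → "vcaiej" → "vcai" ✓)

odyrto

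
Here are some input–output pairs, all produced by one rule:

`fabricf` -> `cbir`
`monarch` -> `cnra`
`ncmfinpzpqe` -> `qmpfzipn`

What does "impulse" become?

splu

The transformation: take characters alternately from the front and the back (1st, last, 2nd, 2nd-last, ...), then delete the first 3 characters.
Applying both steps to "impulse": "iemsplu", then "splu".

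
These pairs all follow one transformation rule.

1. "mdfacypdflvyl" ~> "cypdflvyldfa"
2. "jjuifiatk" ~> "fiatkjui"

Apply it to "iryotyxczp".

The rule is to delete the first character, then move the first 3 characters to the end (rotate left by 3).
Starting from "iryotyxczp": after the first operation, "ryotyxczp"; after the second, "tyxczpryo".

tyxczpryo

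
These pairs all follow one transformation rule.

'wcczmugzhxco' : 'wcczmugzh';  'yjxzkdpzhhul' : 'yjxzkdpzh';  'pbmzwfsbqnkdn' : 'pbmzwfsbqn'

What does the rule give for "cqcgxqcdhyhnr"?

The transformation: delete the last 3 characters.
Applying that to "cqcgxqcdhyhnr" gives "cqcgxqcdhy".

cqcgxqcdhy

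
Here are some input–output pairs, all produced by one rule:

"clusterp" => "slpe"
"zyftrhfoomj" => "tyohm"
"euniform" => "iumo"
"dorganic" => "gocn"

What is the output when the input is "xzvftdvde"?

Each output is the input with this applied: keep every other character starting from the second (positions 2nd, 4th, 6th, ...), then swap each adjacent pair of characters (1↔2, 3↔4, ...).
For "xzvftdvde", step one produces "zfdd"; step two turns that into "fzdd".

fzdd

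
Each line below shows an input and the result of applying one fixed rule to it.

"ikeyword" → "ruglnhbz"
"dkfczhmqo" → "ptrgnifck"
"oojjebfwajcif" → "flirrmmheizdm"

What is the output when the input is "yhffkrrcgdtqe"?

Each output is the input with this applied: shift every letter 3 places forward in the alphabet (wrapping around), then move the last 3 characters to the front (rotate right by 3).
Applying both steps to "yhffkrrcgdtqe": "bkiinuufjgwth", then "wthbkiinuufjg".

wthbkiinuufjg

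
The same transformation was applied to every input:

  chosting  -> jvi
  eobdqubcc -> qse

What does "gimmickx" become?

kkz

Each output is the input with this applied: keep one character in every 3, starting at position 2 (positions 2nd, 5th, 8th, ...), then shift every letter 2 places forward in the alphabet (wrapping around).
"gimmickx" → "kkz".
(Check on "chosting": → "htg" → "jvi" ✓)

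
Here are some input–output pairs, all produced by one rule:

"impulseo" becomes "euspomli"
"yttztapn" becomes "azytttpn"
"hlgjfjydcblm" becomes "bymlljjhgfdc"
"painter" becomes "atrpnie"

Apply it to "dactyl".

Rule — sort the characters into reverse alphabetical order, then move the last character to the front.
Applying both steps to "dactyl": "ytldca", then "aytldc".
(Check on "painter": → "trpniea" → "atrpnie" ✓)

aytldc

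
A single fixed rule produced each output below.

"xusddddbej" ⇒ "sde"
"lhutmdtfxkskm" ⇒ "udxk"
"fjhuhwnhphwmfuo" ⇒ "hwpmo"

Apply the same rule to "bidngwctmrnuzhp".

The rule is to keep one character in every 3, starting at position 3 (positions 3rd, 6th, 9th, ...).
"bidngwctmrnuzhp" → "dwmup".

dwmup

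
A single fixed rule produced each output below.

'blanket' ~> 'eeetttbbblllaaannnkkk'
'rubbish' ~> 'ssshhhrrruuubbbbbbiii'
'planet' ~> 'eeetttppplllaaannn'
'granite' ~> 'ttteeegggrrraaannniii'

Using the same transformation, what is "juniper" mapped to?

The rule is to move the last 2 characters to the front (rotate right by 2), then repeat every character 3 times.
So "juniper" becomes "eeerrrjjjuuunnniiippp".

eeerrrjjjuuunnniiippp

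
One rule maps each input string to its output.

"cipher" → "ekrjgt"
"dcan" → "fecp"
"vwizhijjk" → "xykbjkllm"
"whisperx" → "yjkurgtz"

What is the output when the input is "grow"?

The transformation: shift every letter 2 places forward in the alphabet (wrapping around).
Doing the same to "grow": "itqy".

itqy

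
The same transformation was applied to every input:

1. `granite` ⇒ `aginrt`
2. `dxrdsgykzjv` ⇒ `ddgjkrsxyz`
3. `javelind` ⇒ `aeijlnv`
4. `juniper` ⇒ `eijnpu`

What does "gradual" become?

The transformation: delete the last character, then sort the characters into alphabetical order.
On "gradual" that produces "aadgru".
(Check on "javelind": → "javelin" → "aeijlnv" ✓)

aadgru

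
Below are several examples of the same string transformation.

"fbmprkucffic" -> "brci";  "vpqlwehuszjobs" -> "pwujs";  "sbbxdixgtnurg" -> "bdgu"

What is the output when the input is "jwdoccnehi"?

The pattern: keep one character in every 3, starting at position 2 (positions 2nd, 5th, 8th, ...).
Applying that to "jwdoccnehi" gives "wce".

wce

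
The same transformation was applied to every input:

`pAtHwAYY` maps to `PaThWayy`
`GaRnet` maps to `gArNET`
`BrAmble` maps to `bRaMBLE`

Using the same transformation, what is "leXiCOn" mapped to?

The transformation: flip the case of every letter.
Doing the same to "leXiCOn": "LExIcoN".

LExIcoN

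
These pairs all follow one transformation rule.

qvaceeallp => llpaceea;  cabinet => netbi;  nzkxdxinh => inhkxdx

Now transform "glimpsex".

seximp

The rule is to delete the first 2 characters, then move the last 3 characters to the front (rotate right by 3).
Applying both steps to "glimpsex": "impsex", then "seximp".
(Check on "nzkxdxinh": → "kxdxinh" → "inhkxdx" ✓)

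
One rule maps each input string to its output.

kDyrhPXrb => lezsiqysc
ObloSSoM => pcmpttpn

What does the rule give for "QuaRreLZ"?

rvbssfma

The transformation: shift every letter 1 place forward in the alphabet (wrapping around), then convert every letter to lowercase.
"QuaRreLZ" → "RvbSsfMA" → "rvbssfma".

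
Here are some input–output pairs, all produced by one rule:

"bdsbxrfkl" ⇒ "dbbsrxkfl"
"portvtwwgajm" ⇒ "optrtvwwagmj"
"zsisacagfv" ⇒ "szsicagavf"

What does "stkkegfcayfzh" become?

The pattern: swap each adjacent pair of characters (1↔2, 3↔4, ...).
"stkkegfcayfzh" → "tskkgecfyazfh".

tskkgecfyazfh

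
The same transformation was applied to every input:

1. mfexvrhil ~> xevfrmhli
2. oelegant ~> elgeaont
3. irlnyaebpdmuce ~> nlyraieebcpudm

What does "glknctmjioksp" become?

nkcltgmpjsiko

What's happening: move the first 3 characters to the end (rotate left by 3), then take characters alternately from the front and the back (1st, last, 2nd, 2nd-last, ...).
Starting from "glknctmjioksp": after the first operation, "nctmjiokspglk"; after the second, "nkcltgmpjsiko".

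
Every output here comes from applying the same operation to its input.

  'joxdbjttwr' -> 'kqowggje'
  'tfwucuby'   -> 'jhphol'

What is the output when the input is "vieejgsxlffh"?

In each case the input is transformed by: shift every letter 13 places forward in the alphabet (wrapping around) — i.e. ROT13, then delete the first 2 characters.
Starting from "vieejgsxlffh": after the first operation, "ivrrwtfkyssu"; after the second, "rrwtfkyssu".

rrwtfkyssu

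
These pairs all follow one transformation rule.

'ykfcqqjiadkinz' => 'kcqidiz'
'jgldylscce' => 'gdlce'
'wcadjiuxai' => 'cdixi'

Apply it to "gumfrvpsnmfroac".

The pattern: keep every other character starting from the second (positions 2nd, 4th, 6th, ...).
"gumfrvpsnmfroac" → "ufvsmra".

ufvsmra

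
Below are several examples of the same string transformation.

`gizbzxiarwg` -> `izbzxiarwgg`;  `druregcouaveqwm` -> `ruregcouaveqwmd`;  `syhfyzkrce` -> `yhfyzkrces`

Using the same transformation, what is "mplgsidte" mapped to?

plgsidtem

The transformation: move the first character to the end.
So "mplgsidte" becomes "plgsidtem".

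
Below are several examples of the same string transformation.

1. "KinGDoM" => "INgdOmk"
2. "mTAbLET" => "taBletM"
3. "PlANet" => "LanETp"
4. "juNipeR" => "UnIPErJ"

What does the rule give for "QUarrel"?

uARRELq

The transformation: flip the case of every letter, then move the first character to the end.
On "QUarrel": the first step gives "quARREL", and the second then gives "uARRELq".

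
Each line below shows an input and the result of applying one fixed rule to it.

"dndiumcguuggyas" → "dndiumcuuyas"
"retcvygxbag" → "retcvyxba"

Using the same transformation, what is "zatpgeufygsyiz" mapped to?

The pattern: remove every "g".
Doing the same to "zatpgeufygsyiz": "zatpeufysyiz".

zatpeufysyiz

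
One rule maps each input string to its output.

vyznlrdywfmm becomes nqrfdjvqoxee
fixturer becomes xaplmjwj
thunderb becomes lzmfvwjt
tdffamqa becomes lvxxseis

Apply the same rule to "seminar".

kweafsj

Each output is the input with this applied: shift every letter 8 places backward in the alphabet (wrapping around).
For "seminar" the result is "kweafsj".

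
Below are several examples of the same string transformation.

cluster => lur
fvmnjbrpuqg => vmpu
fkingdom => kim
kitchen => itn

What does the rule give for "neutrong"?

eug

What's happening: swap each adjacent pair of characters (1↔2, 3↔4, ...), then keep one character in every 3, starting at position 1 (positions 1st, 4th, 7th, ...).
On "neutrong" that produces "eug".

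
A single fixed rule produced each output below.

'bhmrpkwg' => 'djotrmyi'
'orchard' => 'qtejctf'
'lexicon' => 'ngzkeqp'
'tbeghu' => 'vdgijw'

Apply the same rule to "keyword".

Each output is the input with this applied: shift every letter 2 places forward in the alphabet (wrapping around).
On "keyword" that produces "mgayqtf".

mgayqtf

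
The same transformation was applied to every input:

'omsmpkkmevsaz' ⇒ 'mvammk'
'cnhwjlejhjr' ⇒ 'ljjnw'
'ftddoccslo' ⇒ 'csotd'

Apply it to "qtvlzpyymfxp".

Rule — keep every other character starting from the second (positions 2nd, 4th, 6th, ...), then move the last 3 characters to the front (rotate right by 3).
Starting from "qtvlzpyymfxp": after the first operation, "tlpyfp"; after the second, "yfptlp".

yfptlp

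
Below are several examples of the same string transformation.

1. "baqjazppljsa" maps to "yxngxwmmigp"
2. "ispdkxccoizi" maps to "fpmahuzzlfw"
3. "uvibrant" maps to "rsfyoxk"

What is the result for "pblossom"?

myilppl

The rule is to shift every letter 3 places backward in the alphabet (wrapping around), then delete the last character.
On "pblossom" that produces "myilppl".
(Check on "uvibrant": → "rsfyoxkq" → "rsfyoxk" ✓)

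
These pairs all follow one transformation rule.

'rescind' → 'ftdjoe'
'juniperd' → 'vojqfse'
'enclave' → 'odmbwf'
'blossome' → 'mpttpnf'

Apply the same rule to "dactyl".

In each case the input is transformed by: shift every letter 1 place forward in the alphabet (wrapping around), then delete the first character.
"dactyl" → "ebduzm" → "bduzm".

bduzm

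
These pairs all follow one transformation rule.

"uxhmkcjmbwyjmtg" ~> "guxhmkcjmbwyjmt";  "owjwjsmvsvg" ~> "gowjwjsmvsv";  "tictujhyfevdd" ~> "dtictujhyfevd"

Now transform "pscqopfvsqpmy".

ypscqopfvsqpm

Rule — move the last character to the front.
For "pscqopfvsqpmy" the result is "ypscqopfvsqpm".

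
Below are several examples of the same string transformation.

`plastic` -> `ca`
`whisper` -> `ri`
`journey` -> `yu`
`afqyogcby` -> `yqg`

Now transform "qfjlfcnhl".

Each output is the input with this applied: move the last 2 characters to the front (rotate right by 2), then keep one character in every 3, starting at position 2 (positions 2nd, 5th, 8th, ...).
For "qfjlfcnhl", step one produces "hlqfjlfcn"; step two turns that into "ljc".

ljc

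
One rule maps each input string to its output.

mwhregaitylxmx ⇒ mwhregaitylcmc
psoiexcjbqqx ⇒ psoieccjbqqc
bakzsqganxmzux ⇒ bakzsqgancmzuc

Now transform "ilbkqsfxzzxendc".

The transformation: replace every "x" with "c".
Applying that to "ilbkqsfxzzxendc" gives "ilbkqsfczzcendc".

ilbkqsfczzcendc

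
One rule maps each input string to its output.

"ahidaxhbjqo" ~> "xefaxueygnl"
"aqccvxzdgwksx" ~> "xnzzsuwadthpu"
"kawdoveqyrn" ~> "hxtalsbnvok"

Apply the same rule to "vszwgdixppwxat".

spwtdafummtuxq

Each output is the input with this applied: shift every letter 3 places backward in the alphabet (wrapping around).
So "vszwgdixppwxat" becomes "spwtdafummtuxq".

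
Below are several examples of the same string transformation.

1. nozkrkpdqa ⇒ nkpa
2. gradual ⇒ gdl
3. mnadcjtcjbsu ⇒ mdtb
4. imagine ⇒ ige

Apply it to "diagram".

dgm

Looking at the pairs, the operation is to keep one character in every 3, starting at position 1 (positions 1st, 4th, 7th, ...).
Applying that to "diagram" gives "dgm".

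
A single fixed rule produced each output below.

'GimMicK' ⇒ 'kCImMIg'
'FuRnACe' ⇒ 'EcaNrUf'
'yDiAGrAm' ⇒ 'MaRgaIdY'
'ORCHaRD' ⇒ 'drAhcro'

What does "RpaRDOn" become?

NodrAPr

Rule — reverse the string, then flip the case of every letter.
Working it through for "RpaRDOn": intermediate "nODRapR", final "NodrAPr".
(Check on "yDiAGrAm": → "mArGAiDy" → "MaRgaIdY" ✓)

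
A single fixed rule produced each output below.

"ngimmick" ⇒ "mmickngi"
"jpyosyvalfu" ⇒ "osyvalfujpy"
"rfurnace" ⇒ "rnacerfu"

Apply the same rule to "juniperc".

What's happening: move the first 3 characters to the end (rotate left by 3).
For "juniperc" the result is "ipercjun".

ipercjun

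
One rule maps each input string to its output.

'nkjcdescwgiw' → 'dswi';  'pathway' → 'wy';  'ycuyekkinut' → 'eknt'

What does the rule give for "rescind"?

id

The transformation: keep every other character starting from the first (positions 1st, 3rd, 5th, ...), then delete the first 2 characters.
On "rescind": the first step gives "rsid", and the second then gives "id".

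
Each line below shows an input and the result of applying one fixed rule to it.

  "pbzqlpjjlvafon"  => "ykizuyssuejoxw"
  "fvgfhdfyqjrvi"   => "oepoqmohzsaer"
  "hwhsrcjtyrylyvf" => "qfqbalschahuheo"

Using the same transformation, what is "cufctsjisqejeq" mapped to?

ldolcbsrbznsnz

The pattern: shift every letter 9 places forward in the alphabet (wrapping around).
Doing the same to "cufctsjisqejeq": "ldolcbsrbznsnz".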